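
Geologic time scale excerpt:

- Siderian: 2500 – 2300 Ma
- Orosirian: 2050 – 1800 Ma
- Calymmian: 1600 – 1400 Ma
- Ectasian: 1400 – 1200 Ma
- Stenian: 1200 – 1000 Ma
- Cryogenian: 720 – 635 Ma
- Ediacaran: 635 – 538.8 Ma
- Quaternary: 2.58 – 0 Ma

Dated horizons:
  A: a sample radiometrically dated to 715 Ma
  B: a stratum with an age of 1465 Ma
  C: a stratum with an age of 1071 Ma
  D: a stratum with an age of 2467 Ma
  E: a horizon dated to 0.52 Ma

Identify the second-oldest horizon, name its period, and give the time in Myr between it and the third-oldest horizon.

Larger Ma means older, so oldest first: D 2467 > B 1465 > C 1071 > A 715 > E 0.52.
Counting 2 along gives B (1465 Ma); the excerpt puts that inside the Calymmian, 1600–1400 Ma.
Next in line is C (1071 Ma), and 1465 − 1071 = 394 Myr.

B, in the Calymmian; 394 million years to C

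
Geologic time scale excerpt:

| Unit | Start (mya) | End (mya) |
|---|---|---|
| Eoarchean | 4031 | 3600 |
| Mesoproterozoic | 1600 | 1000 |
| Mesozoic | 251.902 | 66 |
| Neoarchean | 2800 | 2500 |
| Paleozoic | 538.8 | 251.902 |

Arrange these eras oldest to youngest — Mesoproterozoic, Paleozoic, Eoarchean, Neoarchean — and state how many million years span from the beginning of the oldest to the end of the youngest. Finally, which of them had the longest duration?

Start ages (Ma): Eoarchean 4031, Neoarchean 2800, Mesoproterozoic 1600, Paleozoic 538.8.
Ordered oldest to youngest: Eoarchean, Neoarchean, Mesoproterozoic, Paleozoic.
Span = 4031 − 251.902 = 3779.098 Myr.
Durations: Paleozoic 286.898, Eoarchean 431, Neoarchean 300, Mesoproterozoic 600 → longest is Mesoproterozoic (600 Myr).

Eoarchean → Neoarchean → Mesoproterozoic → Paleozoic; total span 3779.098 Myr; longest is Mesoproterozoic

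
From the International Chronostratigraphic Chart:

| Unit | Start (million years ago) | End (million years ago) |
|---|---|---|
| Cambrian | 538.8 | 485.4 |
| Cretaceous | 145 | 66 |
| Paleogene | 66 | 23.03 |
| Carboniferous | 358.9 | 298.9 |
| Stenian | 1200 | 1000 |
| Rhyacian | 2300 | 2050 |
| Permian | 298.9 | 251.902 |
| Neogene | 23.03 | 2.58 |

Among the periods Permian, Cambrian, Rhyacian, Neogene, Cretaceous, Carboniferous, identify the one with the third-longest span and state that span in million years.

Carboniferous, 60 million years

Durations: Permian 46.998; Cambrian 53.4; Rhyacian 250; Neogene 20.45; Cretaceous 79; Carboniferous 60 Myr.
Sorted longest-first: Rhyacian (250), Cretaceous (79), Carboniferous (60), Cambrian (53.4), Permian (46.998), Neogene (20.45).
The third longest is Carboniferous at 60 Myr.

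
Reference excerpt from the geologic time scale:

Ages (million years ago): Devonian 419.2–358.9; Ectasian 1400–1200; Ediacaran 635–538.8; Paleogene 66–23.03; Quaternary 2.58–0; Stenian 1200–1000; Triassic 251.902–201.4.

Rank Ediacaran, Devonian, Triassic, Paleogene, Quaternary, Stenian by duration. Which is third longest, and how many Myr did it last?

Devonian, 60.3 million years

Durations: Ediacaran 96.2; Devonian 60.3; Triassic 50.502; Paleogene 42.97; Quaternary 2.58; Stenian 200 Myr.
Sorted longest-first: Stenian (200), Ediacaran (96.2), Devonian (60.3), Triassic (50.502), Paleogene (42.97), Quaternary (2.58).
The third longest is Devonian at 60.3 Myr.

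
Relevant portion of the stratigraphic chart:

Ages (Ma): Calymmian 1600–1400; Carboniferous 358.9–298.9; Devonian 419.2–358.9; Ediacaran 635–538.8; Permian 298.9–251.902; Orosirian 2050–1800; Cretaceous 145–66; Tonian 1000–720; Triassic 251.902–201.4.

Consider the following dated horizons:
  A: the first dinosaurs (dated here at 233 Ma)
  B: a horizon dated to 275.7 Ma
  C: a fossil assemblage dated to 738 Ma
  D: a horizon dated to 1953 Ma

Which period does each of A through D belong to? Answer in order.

A — Triassic; B — Permian; C — Tonian; D — Orosirian

A: 233 Ma lies in 251.902–201.4 Ma, so Triassic.
B: 275.7 Ma lies in 298.9–251.902 Ma, so Permian.
C: 738 Ma lies in 1000–720 Ma, so Tonian.
D: 1953 Ma lies in 2050–1800 Ma, so Orosirian.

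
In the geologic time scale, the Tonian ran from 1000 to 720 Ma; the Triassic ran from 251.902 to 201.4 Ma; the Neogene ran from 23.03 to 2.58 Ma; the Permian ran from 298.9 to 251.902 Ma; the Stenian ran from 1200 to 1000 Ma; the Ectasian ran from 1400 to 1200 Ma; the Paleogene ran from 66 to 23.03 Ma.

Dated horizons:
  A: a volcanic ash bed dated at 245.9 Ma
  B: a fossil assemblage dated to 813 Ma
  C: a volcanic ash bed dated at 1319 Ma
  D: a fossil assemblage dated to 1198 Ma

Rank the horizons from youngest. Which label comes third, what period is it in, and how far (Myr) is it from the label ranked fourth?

Smaller Ma means younger, so youngest first: A 245.9 < B 813 < D 1198 < C 1319.
Counting 3 along gives D (1198 Ma); the excerpt puts that inside the Stenian, 1200–1000 Ma.
Next in line is C (1319 Ma), and 1319 − 1198 = 121 Myr.

D, in the Stenian; 121 million years to C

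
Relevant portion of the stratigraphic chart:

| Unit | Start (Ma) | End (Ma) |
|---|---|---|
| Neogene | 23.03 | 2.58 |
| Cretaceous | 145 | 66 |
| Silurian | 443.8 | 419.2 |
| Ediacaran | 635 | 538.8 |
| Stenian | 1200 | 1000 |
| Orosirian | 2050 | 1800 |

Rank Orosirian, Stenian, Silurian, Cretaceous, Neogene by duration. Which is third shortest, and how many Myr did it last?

Cretaceous, 79 million years

Durations: Orosirian 250; Stenian 200; Silurian 24.6; Cretaceous 79; Neogene 20.45 Myr.
Sorted shortest-first: Neogene (20.45), Silurian (24.6), Cretaceous (79), Stenian (200), Orosirian (250).
The third shortest is Cretaceous at 79 Myr.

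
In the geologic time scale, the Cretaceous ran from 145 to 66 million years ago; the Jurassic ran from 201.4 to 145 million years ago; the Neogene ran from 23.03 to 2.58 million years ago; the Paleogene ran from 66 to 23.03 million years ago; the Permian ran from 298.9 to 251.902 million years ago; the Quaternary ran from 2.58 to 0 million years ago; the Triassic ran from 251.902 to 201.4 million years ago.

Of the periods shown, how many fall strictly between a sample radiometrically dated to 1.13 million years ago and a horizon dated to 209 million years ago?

4

The older date is 209 Ma and the younger is 1.13 Ma.
Periods with start < 209 and end > 1.13 Ma: Jurassic (201.4–145), Cretaceous (145–66), Paleogene (66–23.03), Neogene (23.03–2.58).
That is 4 complete periods.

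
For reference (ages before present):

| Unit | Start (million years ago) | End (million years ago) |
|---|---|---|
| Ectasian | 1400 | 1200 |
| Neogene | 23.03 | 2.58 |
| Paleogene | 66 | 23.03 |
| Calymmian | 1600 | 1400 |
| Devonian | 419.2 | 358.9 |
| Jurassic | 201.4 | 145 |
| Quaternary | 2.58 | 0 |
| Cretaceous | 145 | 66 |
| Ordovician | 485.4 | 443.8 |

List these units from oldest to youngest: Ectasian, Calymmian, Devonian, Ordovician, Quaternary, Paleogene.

Calymmian, Ectasian, Ordovician, Devonian, Paleogene, Quaternary

Read off each span (Ma): Ectasian 1400–1200; Calymmian 1600–1400; Devonian 419.2–358.9; Ordovician 485.4–443.8; Quaternary 2.58–0; Paleogene 66–23.03.
Larger Ma is older, so oldest→youngest is Calymmian, Ectasian, Ordovician, Devonian, Paleogene, Quaternary.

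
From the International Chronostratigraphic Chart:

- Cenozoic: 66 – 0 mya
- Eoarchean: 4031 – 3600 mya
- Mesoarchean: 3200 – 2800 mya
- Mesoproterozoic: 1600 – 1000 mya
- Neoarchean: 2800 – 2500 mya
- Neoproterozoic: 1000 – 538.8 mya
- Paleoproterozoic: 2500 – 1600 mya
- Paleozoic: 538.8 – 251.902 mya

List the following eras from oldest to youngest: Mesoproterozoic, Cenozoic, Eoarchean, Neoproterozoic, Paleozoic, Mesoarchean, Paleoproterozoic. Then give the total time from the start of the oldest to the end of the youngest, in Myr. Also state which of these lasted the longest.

Start ages (Ma): Eoarchean 4031, Mesoarchean 3200, Paleoproterozoic 2500, Mesoproterozoic 1600, Neoproterozoic 1000, Paleozoic 538.8, Cenozoic 66.
Ordered oldest to youngest: Eoarchean, Mesoarchean, Paleoproterozoic, Mesoproterozoic, Neoproterozoic, Paleozoic, Cenozoic.
Span = 4031 − 0 = 4031 Myr.
Durations: Mesoarchean 400, Paleoproterozoic 900, Paleozoic 286.898, Neoproterozoic 461.2, Eoarchean 431, Cenozoic 66, Mesoproterozoic 600 → longest is Paleoproterozoic (900 Myr).

Eoarchean, Mesoarchean, Paleoproterozoic, Mesoproterozoic, Neoproterozoic, Paleozoic, Cenozoic; total span 4031 Myr; longest is Paleoproterozoic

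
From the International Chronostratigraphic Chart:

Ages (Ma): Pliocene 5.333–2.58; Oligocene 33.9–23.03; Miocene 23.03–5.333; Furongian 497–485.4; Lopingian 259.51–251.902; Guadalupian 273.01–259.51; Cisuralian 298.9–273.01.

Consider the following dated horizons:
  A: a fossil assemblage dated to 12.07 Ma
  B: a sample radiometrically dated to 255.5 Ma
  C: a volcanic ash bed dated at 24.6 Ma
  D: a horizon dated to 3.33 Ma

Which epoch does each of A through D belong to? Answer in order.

Match each age against the start–end ranges in the excerpt: A = 12.07 Ma → Miocene (23.03–5.333); B = 255.5 Ma → Lopingian (259.51–251.902); C = 24.6 Ma → Oligocene (33.9–23.03); D = 3.33 Ma → Pliocene (5.333–2.58).

A — Miocene; B — Lopingian; C — Oligocene; D — Pliocene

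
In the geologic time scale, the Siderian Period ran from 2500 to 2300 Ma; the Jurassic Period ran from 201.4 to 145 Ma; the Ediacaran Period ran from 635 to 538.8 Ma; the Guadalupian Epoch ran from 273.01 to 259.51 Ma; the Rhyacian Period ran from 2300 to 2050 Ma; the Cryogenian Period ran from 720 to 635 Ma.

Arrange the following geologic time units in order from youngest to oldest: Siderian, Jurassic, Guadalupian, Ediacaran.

Jurassic → Guadalupian → Ediacaran → Siderian

Sorting by start age (ascending Ma, since larger Ma = older): Jurassic began 201.4, Guadalupian began 273.01, Ediacaran began 635, Siderian began 2500.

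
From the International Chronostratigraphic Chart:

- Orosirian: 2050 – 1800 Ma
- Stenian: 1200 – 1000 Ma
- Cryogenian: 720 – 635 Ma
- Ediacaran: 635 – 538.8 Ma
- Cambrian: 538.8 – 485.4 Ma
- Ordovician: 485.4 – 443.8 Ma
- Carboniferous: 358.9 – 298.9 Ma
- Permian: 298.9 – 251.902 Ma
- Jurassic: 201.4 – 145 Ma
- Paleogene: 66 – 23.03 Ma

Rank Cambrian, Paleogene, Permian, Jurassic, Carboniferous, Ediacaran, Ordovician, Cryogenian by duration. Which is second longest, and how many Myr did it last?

Cryogenian, 85 million years

Start − end for each: Cambrian 538.8 − 485.4 = 53.4; Paleogene 66 − 23.03 = 42.97; Permian 298.9 − 251.902 = 46.998; Jurassic 201.4 − 145 = 56.4; Carboniferous 358.9 − 298.9 = 60; Ediacaran 635 − 538.8 = 96.2; Ordovician 485.4 − 443.8 = 41.6; Cryogenian 720 − 635 = 85.
Ranking these from longest: Ediacaran > Cryogenian > Carboniferous > Jurassic > Cambrian > Permian > Paleogene > Ordovician.
Position 2 in that ranking is Cryogenian, which lasted 85 Myr.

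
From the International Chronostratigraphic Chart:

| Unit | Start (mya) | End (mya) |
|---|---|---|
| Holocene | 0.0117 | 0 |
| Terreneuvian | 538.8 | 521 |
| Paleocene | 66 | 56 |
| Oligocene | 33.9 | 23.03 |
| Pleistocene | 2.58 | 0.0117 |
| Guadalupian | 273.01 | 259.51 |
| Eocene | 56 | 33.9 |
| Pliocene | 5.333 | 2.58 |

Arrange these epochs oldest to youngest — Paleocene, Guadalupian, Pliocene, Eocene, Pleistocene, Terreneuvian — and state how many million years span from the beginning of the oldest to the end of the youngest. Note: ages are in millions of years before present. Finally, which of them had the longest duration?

Start ages (Ma): Terreneuvian 538.8, Guadalupian 273.01, Paleocene 66, Eocene 56, Pliocene 5.333, Pleistocene 2.58.
Ordered oldest to youngest: Terreneuvian, Guadalupian, Paleocene, Eocene, Pliocene, Pleistocene.
Span = 538.8 − 0.0117 = 538.7883 Myr.
Durations: Eocene 22.1, Paleocene 10, Pliocene 2.753, Terreneuvian 17.8, Pleistocene 2.5683, Guadalupian 13.5 → longest is Eocene (22.1 Myr).

Terreneuvian, Guadalupian, Paleocene, Eocene, Pliocene, Pleistocene; total span 538.7883 Myr; longest is Eocene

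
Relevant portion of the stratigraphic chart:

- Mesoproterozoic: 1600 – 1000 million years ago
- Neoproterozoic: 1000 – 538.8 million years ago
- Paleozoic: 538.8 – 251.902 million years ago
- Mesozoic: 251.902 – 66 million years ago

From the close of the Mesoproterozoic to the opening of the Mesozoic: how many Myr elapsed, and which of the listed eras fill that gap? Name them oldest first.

748.098 million years; Neoproterozoic, Paleozoic

End of Mesoproterozoic = 1000 Ma; start of Mesozoic = 251.902 Ma.
Gap = 1000 − 251.902 = 748.098 Myr.
Eras wholly inside 1000–251.902 Ma: Neoproterozoic (1000–538.8), Paleozoic (538.8–251.902).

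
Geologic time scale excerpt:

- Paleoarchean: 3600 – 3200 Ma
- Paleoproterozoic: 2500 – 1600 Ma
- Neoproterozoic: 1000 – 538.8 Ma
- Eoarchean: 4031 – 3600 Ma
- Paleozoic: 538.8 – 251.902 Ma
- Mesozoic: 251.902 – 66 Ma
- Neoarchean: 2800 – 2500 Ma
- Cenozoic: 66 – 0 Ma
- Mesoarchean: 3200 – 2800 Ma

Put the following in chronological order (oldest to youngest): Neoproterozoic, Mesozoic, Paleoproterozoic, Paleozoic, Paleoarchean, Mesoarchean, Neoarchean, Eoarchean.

Read off each span (Ma): Neoproterozoic 1000–538.8; Mesozoic 251.902–66; Paleoproterozoic 2500–1600; Paleozoic 538.8–251.902; Paleoarchean 3600–3200; Mesoarchean 3200–2800; Neoarchean 2800–2500; Eoarchean 4031–3600.
Larger Ma is older, so oldest→youngest is Eoarchean, Paleoarchean, Mesoarchean, Neoarchean, Paleoproterozoic, Neoproterozoic, Paleozoic, Mesozoic.

Eoarchean, Paleoarchean, Mesoarchean, Neoarchean, Paleoproterozoic, Neoproterozoic, Paleozoic, Mesozoic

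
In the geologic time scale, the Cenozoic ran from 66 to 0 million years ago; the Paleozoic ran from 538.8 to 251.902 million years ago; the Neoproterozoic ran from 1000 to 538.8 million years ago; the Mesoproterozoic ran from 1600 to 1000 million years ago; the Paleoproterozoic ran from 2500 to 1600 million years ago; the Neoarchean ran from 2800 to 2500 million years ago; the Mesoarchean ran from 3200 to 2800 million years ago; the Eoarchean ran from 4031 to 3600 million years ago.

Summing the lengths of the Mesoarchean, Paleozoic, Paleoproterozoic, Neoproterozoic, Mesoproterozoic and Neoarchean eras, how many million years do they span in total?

2948.098 million years

Duration is start − end for each: (3200 − 2800) + (538.8 − 251.902) + (2500 − 1600) + (1000 − 538.8) + (1600 − 1000) + (2800 − 2500).
That is 400 + 286.898 + 900 + 461.2 + 600 + 300, which totals 2948.098 million years.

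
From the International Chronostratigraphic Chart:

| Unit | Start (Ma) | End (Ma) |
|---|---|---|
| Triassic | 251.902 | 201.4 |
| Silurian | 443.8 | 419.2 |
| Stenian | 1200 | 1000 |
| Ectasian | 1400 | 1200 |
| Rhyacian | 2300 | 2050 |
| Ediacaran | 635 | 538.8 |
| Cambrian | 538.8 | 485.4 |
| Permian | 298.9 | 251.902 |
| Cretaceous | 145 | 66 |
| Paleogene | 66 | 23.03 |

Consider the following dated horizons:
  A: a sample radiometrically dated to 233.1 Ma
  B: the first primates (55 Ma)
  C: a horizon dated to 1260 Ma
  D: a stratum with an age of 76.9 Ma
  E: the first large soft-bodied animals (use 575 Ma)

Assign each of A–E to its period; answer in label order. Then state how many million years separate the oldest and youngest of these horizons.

A: 233.1 Ma lies in 251.902–201.4 Ma, so Triassic.
B: 55 Ma lies in 66–23.03 Ma, so Paleogene.
C: 1260 Ma lies in 1400–1200 Ma, so Ectasian.
D: 76.9 Ma lies in 145–66 Ma, so Cretaceous.
E: 575 Ma lies in 635–538.8 Ma, so Ediacaran.
Oldest = 1260 Ma, youngest = 55 Ma → span 1205 Myr.

A — Triassic; B — Paleogene; C — Ectasian; D — Cretaceous; E — Ediacaran; span 1205 million years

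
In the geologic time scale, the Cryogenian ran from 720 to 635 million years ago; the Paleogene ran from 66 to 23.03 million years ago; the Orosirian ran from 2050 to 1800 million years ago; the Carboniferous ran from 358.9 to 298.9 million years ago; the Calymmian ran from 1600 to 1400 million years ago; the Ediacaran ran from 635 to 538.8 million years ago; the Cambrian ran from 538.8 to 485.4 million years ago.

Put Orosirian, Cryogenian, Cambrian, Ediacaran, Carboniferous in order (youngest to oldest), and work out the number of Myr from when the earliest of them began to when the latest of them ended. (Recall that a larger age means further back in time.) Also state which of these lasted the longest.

From the excerpt: Orosirian 2050–1800; Cryogenian 720–635; Cambrian 538.8–485.4; Ediacaran 635–538.8; Carboniferous 358.9–298.9 (Ma).
Larger Ma is earlier, so the oldest is Orosirian and the youngest is Carboniferous; youngest to oldest: Carboniferous, Cambrian, Ediacaran, Cryogenian, Orosirian.
Oldest start 2050 minus youngest end 298.9 gives 1751.1 Myr overall.
Individual lengths (start − end): Carboniferous 60; Cambrian 53.4; Cryogenian 85; Orosirian 250; Ediacaran 96.2. The largest is Orosirian at 250 Myr.

Carboniferous → Cambrian → Ediacaran → Cryogenian → Orosirian; total span 1751.1 Myr; longest is Orosirian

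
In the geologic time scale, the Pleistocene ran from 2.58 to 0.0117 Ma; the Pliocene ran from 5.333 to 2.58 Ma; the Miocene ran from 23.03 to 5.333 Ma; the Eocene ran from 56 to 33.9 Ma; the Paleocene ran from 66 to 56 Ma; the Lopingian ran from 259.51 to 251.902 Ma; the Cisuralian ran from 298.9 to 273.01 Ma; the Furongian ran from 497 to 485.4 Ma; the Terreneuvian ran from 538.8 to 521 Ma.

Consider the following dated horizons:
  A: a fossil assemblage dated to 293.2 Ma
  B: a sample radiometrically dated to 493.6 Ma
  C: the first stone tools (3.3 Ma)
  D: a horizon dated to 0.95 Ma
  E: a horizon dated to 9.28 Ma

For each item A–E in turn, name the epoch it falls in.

Match each age against the start–end ranges in the excerpt: A = 293.2 Ma → Cisuralian (298.9–273.01); B = 493.6 Ma → Furongian (497–485.4); C = 3.3 Ma → Pliocene (5.333–2.58); D = 0.95 Ma → Pleistocene (2.58–0.0117); E = 9.28 Ma → Miocene (23.03–5.333).

A — Cisuralian; B — Furongian; C — Pliocene; D — Pleistocene; E — Miocene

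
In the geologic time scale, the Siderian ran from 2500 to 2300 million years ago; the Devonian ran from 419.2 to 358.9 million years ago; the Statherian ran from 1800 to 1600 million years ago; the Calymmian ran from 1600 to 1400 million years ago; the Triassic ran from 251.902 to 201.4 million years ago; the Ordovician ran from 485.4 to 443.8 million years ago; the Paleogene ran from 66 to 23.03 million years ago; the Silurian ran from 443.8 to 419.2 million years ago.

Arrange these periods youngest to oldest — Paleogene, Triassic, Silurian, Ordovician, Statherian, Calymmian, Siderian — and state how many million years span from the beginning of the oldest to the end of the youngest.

Paleogene → Triassic → Silurian → Ordovician → Calymmian → Statherian → Siderian; total span 2476.97 Myr

Start ages (Ma): Siderian 2500, Statherian 1800, Calymmian 1600, Ordovician 485.4, Silurian 443.8, Triassic 251.902, Paleogene 66.
Ordered youngest to oldest: Paleogene, Triassic, Silurian, Ordovician, Calymmian, Statherian, Siderian.
Span = 2500 − 23.03 = 2476.97 Myr.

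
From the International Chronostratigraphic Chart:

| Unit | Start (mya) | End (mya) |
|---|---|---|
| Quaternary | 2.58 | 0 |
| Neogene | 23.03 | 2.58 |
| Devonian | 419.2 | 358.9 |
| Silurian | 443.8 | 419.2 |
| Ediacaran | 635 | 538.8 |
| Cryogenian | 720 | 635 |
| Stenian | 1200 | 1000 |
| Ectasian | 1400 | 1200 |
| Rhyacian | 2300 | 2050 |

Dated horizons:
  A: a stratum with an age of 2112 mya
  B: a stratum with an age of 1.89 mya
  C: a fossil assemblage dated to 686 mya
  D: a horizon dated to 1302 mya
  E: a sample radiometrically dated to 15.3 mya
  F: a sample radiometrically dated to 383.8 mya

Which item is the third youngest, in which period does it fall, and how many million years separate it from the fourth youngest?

F, in the Devonian; 302.2 million years to C

Sorted youngest-first by Ma: B (1.89), E (15.3), F (383.8), C (686), D (1302), A (2112).
The third youngest is F at 383.8 Ma, which lies in 419.2–358.9 Ma: the Devonian.
The fourth youngest is C at 686 Ma; separation = |383.8 − 686| = 302.2 Myr.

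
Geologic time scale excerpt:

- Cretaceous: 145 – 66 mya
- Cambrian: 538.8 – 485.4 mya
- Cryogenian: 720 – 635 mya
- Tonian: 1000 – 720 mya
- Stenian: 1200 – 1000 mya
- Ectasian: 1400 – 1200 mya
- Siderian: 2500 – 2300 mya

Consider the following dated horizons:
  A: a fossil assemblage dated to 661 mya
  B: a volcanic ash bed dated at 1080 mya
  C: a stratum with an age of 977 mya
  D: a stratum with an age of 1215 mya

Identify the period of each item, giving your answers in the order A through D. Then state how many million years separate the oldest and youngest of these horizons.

A — Cryogenian; B — Stenian; C — Tonian; D — Ectasian; span 554 million years

Match each age against the start–end ranges in the excerpt: A = 661 Ma → Cryogenian (720–635); B = 1080 Ma → Stenian (1200–1000); C = 977 Ma → Tonian (1000–720); D = 1215 Ma → Ectasian (1400–1200).
The largest age is 1215 Ma and the smallest is 661 Ma; their difference is 554 Myr.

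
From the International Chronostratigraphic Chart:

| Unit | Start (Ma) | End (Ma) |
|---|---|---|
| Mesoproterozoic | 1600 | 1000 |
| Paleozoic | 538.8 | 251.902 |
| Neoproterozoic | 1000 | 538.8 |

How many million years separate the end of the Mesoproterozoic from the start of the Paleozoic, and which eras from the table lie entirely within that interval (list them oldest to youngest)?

End of Mesoproterozoic = 1000 Ma; start of Paleozoic = 538.8 Ma.
Gap = 1000 − 538.8 = 461.2 Myr.
Eras wholly inside 1000–538.8 Ma: Neoproterozoic (1000–538.8).

461.2 million years; Neoproterozoic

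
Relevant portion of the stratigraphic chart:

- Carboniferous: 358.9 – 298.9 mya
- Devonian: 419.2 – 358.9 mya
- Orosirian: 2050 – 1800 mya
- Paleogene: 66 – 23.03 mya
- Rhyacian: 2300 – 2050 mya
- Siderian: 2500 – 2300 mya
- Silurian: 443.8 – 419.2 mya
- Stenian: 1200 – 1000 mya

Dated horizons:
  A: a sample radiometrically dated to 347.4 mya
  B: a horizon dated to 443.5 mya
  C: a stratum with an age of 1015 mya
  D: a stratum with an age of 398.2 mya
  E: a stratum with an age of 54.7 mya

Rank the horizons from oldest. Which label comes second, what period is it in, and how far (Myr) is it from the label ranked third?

B, in the Silurian; 45.3 million years to D

Larger Ma means older, so oldest first: C 1015 > B 443.5 > D 398.2 > A 347.4 > E 54.7.
Counting 2 along gives B (443.5 Ma); the excerpt puts that inside the Silurian, 443.8–419.2 Ma.
Next in line is D (398.2 Ma), and 443.5 − 398.2 = 45.3 Myr.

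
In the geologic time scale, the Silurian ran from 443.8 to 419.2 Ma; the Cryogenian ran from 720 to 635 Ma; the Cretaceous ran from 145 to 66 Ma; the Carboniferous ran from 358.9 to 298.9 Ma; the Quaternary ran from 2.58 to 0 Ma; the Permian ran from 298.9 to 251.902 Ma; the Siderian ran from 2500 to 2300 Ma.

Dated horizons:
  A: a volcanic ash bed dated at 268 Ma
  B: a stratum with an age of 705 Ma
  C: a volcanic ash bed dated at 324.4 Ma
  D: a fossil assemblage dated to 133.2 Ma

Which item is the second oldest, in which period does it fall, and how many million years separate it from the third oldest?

C, in the Carboniferous; 56.4 million years to A

Sorted oldest-first by Ma: B (705), C (324.4), A (268), D (133.2).
The second oldest is C at 324.4 Ma, which lies in 358.9–298.9 Ma: the Carboniferous.
The third oldest is A at 268 Ma; separation = |324.4 − 268| = 56.4 Myr.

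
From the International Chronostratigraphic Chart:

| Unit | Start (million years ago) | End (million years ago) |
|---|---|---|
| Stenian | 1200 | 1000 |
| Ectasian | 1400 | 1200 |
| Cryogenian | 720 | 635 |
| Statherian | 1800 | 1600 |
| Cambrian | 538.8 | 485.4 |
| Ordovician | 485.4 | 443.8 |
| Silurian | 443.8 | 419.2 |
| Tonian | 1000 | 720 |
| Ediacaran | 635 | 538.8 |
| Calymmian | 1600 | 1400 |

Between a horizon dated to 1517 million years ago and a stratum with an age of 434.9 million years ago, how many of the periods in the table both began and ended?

1517 Ma sits inside the Calymmian (1600–1400) and 434.9 Ma inside the Silurian (443.8–419.2); neither of those is wholly between the two dates.
The listed periods lying completely between them are Ectasian, Stenian, Tonian, Cryogenian, Ediacaran, Cambrian, Ordovician — 7 in all.

7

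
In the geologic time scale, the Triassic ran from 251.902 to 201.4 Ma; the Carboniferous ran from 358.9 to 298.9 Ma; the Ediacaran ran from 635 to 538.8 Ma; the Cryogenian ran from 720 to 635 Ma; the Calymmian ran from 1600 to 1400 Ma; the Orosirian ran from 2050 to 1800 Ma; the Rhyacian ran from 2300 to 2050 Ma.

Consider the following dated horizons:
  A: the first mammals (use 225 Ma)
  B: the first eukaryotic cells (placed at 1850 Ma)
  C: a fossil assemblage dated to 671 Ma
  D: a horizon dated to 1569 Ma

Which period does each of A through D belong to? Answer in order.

A: 225 Ma lies in 251.902–201.4 Ma, so Triassic.
B: 1850 Ma lies in 2050–1800 Ma, so Orosirian.
C: 671 Ma lies in 720–635 Ma, so Cryogenian.
D: 1569 Ma lies in 1600–1400 Ma, so Calymmian.

A — Triassic; B — Orosirian; C — Cryogenian; D — Calymmian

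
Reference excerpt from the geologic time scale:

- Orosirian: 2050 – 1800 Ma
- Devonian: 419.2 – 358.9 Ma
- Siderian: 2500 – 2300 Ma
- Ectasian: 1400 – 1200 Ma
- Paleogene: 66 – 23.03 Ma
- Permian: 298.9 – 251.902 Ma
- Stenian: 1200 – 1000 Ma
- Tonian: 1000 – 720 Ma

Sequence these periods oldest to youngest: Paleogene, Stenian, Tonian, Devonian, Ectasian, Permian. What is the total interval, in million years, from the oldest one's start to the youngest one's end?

Ectasian, Stenian, Tonian, Devonian, Permian, Paleogene; total span 1376.97 Myr

Start ages (Ma): Ectasian 1400, Stenian 1200, Tonian 1000, Devonian 419.2, Permian 298.9, Paleogene 66.
Ordered oldest to youngest: Ectasian, Stenian, Tonian, Devonian, Permian, Paleogene.
Span = 1400 − 23.03 = 1376.97 Myr.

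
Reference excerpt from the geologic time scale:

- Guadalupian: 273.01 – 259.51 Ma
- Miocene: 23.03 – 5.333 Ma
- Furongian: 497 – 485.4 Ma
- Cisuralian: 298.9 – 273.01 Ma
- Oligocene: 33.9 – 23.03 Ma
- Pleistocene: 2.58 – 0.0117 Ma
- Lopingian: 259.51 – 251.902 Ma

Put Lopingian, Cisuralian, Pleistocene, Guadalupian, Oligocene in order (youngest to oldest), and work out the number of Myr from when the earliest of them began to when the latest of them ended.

Pleistocene → Oligocene → Lopingian → Guadalupian → Cisuralian; total span 298.8883 Myr

Start ages (Ma): Cisuralian 298.9, Guadalupian 273.01, Lopingian 259.51, Oligocene 33.9, Pleistocene 2.58.
Ordered youngest to oldest: Pleistocene, Oligocene, Lopingian, Guadalupian, Cisuralian.
Span = 298.9 − 0.0117 = 298.8883 Myr.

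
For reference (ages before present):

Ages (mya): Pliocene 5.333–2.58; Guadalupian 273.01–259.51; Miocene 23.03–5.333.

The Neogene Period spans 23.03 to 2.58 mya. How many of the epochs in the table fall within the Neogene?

2

Epochs inside 23.03–2.58 Ma: Miocene, Pliocene — 2 in total.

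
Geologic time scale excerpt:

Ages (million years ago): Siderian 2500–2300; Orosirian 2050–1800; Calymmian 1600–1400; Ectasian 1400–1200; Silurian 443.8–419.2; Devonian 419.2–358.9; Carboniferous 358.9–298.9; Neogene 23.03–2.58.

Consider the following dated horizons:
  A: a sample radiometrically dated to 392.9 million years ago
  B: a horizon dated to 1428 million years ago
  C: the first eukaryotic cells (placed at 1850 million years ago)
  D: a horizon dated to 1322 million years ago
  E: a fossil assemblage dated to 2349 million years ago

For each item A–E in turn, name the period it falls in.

A — Devonian; B — Calymmian; C — Orosirian; D — Ectasian; E — Siderian

Match each age against the start–end ranges in the excerpt: A = 392.9 Ma → Devonian (419.2–358.9); B = 1428 Ma → Calymmian (1600–1400); C = 1850 Ma → Orosirian (2050–1800); D = 1322 Ma → Ectasian (1400–1200); E = 2349 Ma → Siderian (2500–2300).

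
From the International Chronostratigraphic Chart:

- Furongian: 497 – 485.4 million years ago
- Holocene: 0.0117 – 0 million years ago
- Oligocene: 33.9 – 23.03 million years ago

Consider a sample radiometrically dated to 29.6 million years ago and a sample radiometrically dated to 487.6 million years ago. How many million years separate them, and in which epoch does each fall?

Elapsed time: 487.6 − 29.6 = 458 Myr.
29.6 Ma lies within 33.9–23.03 Ma: Oligocene.
487.6 Ma lies within 497–485.4 Ma: Furongian.

458 million years apart; the first in the Oligocene, the second in the Furongian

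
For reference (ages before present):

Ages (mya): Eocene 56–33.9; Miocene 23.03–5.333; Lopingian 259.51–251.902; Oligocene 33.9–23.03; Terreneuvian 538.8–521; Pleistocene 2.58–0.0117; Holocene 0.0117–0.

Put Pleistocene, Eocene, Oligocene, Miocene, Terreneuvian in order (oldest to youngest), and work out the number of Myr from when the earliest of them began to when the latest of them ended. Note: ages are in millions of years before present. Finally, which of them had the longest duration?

Terreneuvian → Eocene → Oligocene → Miocene → Pleistocene; total span 538.7883 Myr; longest is Eocene

Start ages (Ma): Terreneuvian 538.8, Eocene 56, Oligocene 33.9, Miocene 23.03, Pleistocene 2.58.
Ordered oldest to youngest: Terreneuvian, Eocene, Oligocene, Miocene, Pleistocene.
Span = 538.8 − 0.0117 = 538.7883 Myr.
Durations: Terreneuvian 17.8, Pleistocene 2.5683, Oligocene 10.87, Eocene 22.1, Miocene 17.697 → longest is Eocene (22.1 Myr).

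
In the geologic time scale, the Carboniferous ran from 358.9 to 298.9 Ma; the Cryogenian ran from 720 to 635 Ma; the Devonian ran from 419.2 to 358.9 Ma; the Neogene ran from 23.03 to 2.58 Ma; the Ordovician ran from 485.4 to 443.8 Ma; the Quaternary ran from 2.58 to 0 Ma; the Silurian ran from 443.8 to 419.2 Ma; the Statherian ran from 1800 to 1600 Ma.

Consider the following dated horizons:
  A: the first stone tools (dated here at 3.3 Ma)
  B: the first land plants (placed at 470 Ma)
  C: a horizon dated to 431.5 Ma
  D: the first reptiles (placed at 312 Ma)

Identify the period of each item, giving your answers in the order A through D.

A — Neogene; B — Ordovician; C — Silurian; D — Carboniferous

Match each age against the start–end ranges in the excerpt: A = 3.3 Ma → Neogene (23.03–2.58); B = 470 Ma → Ordovician (485.4–443.8); C = 431.5 Ma → Silurian (443.8–419.2); D = 312 Ma → Carboniferous (358.9–298.9).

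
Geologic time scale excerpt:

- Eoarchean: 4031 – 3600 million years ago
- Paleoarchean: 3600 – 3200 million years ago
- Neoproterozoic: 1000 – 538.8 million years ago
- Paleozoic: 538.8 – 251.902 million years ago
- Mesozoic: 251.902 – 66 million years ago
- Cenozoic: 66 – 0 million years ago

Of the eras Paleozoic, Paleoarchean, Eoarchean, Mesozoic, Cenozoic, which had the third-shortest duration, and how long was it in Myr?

Paleozoic, 286.898 million years

Start − end for each: Paleozoic 538.8 − 251.902 = 286.898; Paleoarchean 3600 − 3200 = 400; Eoarchean 4031 − 3600 = 431; Mesozoic 251.902 − 66 = 185.902; Cenozoic 66 − 0 = 66.
Ranking these from shortest: Cenozoic < Mesozoic < Paleozoic < Paleoarchean < Eoarchean.
Position 3 in that ranking is Paleozoic, which lasted 286.898 Myr.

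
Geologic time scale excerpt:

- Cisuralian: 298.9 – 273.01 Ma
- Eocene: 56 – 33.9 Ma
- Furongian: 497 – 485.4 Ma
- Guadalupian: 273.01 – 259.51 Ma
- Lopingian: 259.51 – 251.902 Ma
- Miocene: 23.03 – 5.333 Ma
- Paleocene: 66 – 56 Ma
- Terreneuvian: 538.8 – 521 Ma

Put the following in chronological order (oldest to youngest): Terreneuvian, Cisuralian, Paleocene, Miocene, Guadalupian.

The oldest of these is Terreneuvian (starts 538.8 Ma) and the youngest is Miocene (ends 5.333 Ma).
In between, by decreasing start age: Cisuralian (298.9), Guadalupian (273.01), Paleocene (66).

Terreneuvian, Cisuralian, Guadalupian, Paleocene, Miocene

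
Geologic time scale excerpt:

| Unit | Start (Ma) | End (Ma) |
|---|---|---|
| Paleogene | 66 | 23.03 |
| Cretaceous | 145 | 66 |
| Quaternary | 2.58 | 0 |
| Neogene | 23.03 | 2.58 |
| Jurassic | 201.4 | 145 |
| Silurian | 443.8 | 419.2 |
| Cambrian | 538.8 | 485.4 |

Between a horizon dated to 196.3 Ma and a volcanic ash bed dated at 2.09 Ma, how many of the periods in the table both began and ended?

3

The older date is 196.3 Ma and the younger is 2.09 Ma.
Periods with start < 196.3 and end > 2.09 Ma: Cretaceous (145–66), Paleogene (66–23.03), Neogene (23.03–2.58).
That is 3 complete periods.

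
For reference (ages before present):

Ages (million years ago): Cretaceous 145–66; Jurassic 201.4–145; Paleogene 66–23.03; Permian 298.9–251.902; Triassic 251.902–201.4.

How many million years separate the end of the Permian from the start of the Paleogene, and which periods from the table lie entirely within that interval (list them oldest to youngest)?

End of Permian = 251.902 Ma; start of Paleogene = 66 Ma.
Gap = 251.902 − 66 = 185.902 Myr.
Periods wholly inside 251.902–66 Ma: Triassic (251.902–201.4), Jurassic (201.4–145), Cretaceous (145–66).

185.902 million years; Triassic, Jurassic, Cretaceous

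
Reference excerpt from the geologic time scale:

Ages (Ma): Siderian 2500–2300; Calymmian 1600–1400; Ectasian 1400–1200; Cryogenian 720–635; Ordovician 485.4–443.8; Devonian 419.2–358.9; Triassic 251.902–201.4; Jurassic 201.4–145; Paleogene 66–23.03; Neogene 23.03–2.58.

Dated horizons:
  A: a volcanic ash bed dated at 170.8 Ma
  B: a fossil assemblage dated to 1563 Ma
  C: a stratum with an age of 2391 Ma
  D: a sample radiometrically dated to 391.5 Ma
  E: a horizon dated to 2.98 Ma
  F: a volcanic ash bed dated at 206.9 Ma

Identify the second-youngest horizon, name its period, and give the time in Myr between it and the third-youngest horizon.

Smaller Ma means younger, so youngest first: E 2.98 < A 170.8 < F 206.9 < D 391.5 < B 1563 < C 2391.
Counting 2 along gives A (170.8 Ma); the excerpt puts that inside the Jurassic, 201.4–145 Ma.
Next in line is F (206.9 Ma), and 206.9 − 170.8 = 36.1 Myr.

A, in the Jurassic; 36.1 million years to F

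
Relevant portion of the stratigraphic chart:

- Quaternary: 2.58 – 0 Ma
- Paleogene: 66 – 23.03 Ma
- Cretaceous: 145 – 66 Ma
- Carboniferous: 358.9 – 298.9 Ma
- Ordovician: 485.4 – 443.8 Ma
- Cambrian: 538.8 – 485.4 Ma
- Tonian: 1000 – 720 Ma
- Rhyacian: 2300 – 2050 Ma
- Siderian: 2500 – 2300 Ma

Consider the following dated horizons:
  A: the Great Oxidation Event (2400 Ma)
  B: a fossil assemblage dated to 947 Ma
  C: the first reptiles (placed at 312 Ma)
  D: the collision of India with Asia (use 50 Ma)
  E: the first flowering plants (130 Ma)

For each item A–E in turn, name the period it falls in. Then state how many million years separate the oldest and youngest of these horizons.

Match each age against the start–end ranges in the excerpt: A = 2400 Ma → Siderian (2500–2300); B = 947 Ma → Tonian (1000–720); C = 312 Ma → Carboniferous (358.9–298.9); D = 50 Ma → Paleogene (66–23.03); E = 130 Ma → Cretaceous (145–66).
The largest age is 2400 Ma and the smallest is 50 Ma; their difference is 2350 Myr.

A — Siderian; B — Tonian; C — Carboniferous; D — Paleogene; E — Cretaceous; span 2350 million years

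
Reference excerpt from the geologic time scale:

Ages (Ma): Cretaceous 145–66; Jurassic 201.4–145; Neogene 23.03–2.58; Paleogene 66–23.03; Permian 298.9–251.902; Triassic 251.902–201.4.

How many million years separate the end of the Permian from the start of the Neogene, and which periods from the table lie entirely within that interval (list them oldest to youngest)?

228.872 million years; Triassic, Jurassic, Cretaceous, Paleogene

End of Permian = 251.902 Ma; start of Neogene = 23.03 Ma.
Gap = 251.902 − 23.03 = 228.872 Myr.
Periods wholly inside 251.902–23.03 Ma: Triassic (251.902–201.4), Jurassic (201.4–145), Cretaceous (145–66), Paleogene (66–23.03).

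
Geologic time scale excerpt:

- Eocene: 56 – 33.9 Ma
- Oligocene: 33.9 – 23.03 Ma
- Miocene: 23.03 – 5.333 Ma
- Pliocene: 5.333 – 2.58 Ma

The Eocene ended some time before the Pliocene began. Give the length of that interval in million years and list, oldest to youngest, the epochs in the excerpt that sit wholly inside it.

28.567 million years; Oligocene, Miocene

End of Eocene = 33.9 Ma; start of Pliocene = 5.333 Ma.
Gap = 33.9 − 5.333 = 28.567 Myr.
Epochs wholly inside 33.9–5.333 Ma: Oligocene (33.9–23.03), Miocene (23.03–5.333).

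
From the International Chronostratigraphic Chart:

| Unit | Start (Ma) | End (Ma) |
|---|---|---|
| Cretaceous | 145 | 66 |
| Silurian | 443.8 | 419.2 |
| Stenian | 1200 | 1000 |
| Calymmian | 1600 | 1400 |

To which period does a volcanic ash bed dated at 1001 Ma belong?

Stenian

1001 Ma lies between 1200 and 1000 Ma, so it falls in the Stenian.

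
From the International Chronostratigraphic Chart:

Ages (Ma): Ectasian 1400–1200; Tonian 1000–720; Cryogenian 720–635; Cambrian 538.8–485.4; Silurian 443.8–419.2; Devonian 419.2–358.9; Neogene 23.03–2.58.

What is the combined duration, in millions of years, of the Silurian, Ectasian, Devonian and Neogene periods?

Each duration: Silurian = 24.6; Ectasian = 200; Devonian = 60.3; Neogene = 20.45.
Sum: 24.6 + 200 + 60.3 + 20.45 = 305.35 Myr.

305.35 million years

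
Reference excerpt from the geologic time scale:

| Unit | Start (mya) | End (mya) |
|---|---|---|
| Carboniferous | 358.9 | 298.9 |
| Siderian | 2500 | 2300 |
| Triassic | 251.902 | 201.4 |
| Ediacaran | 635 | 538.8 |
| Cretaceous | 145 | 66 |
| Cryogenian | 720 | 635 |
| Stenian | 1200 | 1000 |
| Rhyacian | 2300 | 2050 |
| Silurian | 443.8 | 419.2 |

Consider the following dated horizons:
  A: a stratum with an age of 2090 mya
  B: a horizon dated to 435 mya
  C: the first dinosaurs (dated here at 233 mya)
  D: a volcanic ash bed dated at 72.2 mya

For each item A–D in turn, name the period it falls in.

A: 2090 Ma lies in 2300–2050 Ma, so Rhyacian.
B: 435 Ma lies in 443.8–419.2 Ma, so Silurian.
C: 233 Ma lies in 251.902–201.4 Ma, so Triassic.
D: 72.2 Ma lies in 145–66 Ma, so Cretaceous.

A — Rhyacian; B — Silurian; C — Triassic; D — Cretaceous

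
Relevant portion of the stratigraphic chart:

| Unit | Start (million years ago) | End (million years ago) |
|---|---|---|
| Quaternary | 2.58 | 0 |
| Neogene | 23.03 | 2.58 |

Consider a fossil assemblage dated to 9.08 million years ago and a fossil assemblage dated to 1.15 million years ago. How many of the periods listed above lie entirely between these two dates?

0

The older date is 9.08 Ma and the younger is 1.15 Ma.
No period both begins after 9.08 Ma and ends before 1.15 Ma, so the count is 0.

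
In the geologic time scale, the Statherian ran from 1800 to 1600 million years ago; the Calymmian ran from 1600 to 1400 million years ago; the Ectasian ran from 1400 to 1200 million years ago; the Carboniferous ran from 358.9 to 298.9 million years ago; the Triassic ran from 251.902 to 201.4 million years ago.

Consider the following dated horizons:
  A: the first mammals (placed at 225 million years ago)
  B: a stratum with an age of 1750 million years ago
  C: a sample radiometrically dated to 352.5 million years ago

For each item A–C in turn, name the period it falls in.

A: 225 Ma lies in 251.902–201.4 Ma, so Triassic.
B: 1750 Ma lies in 1800–1600 Ma, so Statherian.
C: 352.5 Ma lies in 358.9–298.9 Ma, so Carboniferous.

A — Triassic; B — Statherian; C — Carboniferous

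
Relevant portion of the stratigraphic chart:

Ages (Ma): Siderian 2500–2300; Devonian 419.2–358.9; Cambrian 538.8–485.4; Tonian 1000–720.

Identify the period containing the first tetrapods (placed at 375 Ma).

375 Ma lies between 419.2 and 358.9 Ma, so it falls in the Devonian.

Devonian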